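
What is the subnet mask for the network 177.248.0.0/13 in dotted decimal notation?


/13 means 13 network bits, 19 host bits
Binary: 11111111111110000000000000000000
Mask: 255.248.0.0


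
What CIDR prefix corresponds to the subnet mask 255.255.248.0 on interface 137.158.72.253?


Binary: 11111111.11111111.11111000.00000000
Count leading 1s
Prefix: /21


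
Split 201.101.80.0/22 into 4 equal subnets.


New prefix = 22 + 2 = 24
Each subnet has 256 addresses
  201.101.80.0/24
  201.101.81.0/24
  201.101.82.0/24
  201.101.83.0/24
Subnets: 201.101.80.0/24, 201.101.81.0/24, 201.101.82.0/24, 201.101.83.0/24


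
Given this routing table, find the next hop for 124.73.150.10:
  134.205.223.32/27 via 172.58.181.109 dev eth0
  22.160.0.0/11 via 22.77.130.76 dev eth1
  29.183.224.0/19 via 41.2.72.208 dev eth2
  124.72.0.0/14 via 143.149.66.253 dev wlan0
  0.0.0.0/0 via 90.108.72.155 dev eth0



Longest prefix match for 124.73.150.10:
  /27 134.205.223.32: no
  /11 22.160.0.0: no
  /19 29.183.224.0: no
  /14 124.72.0.0: MATCH
  /0 0.0.0.0: MATCH
Selected: next-hop 143.149.66.253 via wlan0 (matched /14)


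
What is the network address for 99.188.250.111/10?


IP:   01100011.10111100.11111010.01101111
Mask: 11111111.11000000.00000000.00000000
AND operation:
Net:  01100011.10000000.00000000.00000000
Network: 99.128.0.0/10


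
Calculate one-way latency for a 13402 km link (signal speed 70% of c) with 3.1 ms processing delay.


Speed = 0.7 * 3e5 km/s = 210000 km/s
Propagation delay = 13402 / 210000 = 0.0638 s = 63.819 ms
Processing delay = 3.1 ms
Total one-way latency = 66.919 ms


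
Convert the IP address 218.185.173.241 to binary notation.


218 = 11011010
185 = 10111001
173 = 10101101
241 = 11110001
Binary: 11011010.10111001.10101101.11110001


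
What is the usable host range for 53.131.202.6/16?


Network: 53.131.0.0
Broadcast: 53.131.255.255
First usable = network + 1
Last usable = broadcast - 1
Range: 53.131.0.1 to 53.131.255.254


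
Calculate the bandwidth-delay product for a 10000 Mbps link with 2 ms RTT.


BDP = bandwidth * RTT
= 10000 Mbps * 2 ms
= 10000 * 1e6 * 2 / 1000 bits
= 20000000 bits
= 2500000 bytes
= 2441.4062 KB
BDP = 20000000 bits (2500000 bytes)


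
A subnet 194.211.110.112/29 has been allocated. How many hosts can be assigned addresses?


Host bits = 32 - 29 = 3
Total addresses = 2^3 = 8
Usable = total - 2 (network and broadcast)
Usable hosts: 6


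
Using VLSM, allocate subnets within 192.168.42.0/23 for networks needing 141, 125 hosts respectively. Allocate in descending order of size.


141 hosts -> /24 (254 usable): 192.168.42.0/24
125 hosts -> /25 (126 usable): 192.168.43.0/25
Allocation: 192.168.42.0/24 (141 hosts, 254 usable); 192.168.43.0/25 (125 hosts, 126 usable)


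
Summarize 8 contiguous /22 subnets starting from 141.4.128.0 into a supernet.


Original prefix: /22
Number of subnets: 8 = 2^3
New prefix = 22 - 3 = 19
Supernet: 141.4.128.0/19


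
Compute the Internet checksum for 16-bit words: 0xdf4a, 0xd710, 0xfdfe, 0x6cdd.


Sum all words (with carry folding):
+ 0xdf4a = 0xdf4a
+ 0xd710 = 0xb65b
+ 0xfdfe = 0xb45a
+ 0x6cdd = 0x2138
One's complement: ~0x2138
Checksum = 0xdec7


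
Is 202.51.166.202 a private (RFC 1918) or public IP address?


RFC 1918 private ranges:
  10.0.0.0/8 (10.0.0.0 - 10.255.255.255)
  172.16.0.0/12 (172.16.0.0 - 172.31.255.255)
  192.168.0.0/16 (192.168.0.0 - 192.168.255.255)
Public (not in any RFC 1918 range)


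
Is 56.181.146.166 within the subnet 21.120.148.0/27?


Subnet network: 21.120.148.0
Test IP AND mask: 56.181.146.160
No, 56.181.146.166 is not in 21.120.148.0/27


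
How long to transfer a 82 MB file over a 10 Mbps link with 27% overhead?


Effective throughput = 10 * (1 - 27/100) = 7.3 Mbps
File size in Mb = 82 * 8 = 656 Mb
Time = 656 / 7.3
Time = 89.863 seconds


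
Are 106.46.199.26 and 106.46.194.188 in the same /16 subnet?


Mask: 255.255.0.0
106.46.199.26 AND mask = 106.46.0.0
106.46.194.188 AND mask = 106.46.0.0
Yes, same subnet (106.46.0.0)


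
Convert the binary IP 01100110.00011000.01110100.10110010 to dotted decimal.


01100110 = 102
00011000 = 24
01110100 = 116
10110010 = 178
IP: 102.24.116.178


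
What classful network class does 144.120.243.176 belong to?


First octet: 144
Binary: 10010000
10xxxxxx -> Class B (128-191)
Class B, default mask 255.255.0.0 (/16)


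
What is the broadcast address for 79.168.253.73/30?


Network: 79.168.253.72/30
Host bits = 2
Set all host bits to 1:
Broadcast: 79.168.253.75


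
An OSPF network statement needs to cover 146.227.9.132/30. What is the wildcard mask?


Subnet mask: 255.255.255.252
Wildcard = 255.255.255.255 - subnet mask
255 - 255 = 0
255 - 255 = 0
255 - 255 = 0
255 - 252 = 3
Wildcard: 0.0.0.3


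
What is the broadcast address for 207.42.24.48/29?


Network: 207.42.24.48/29
Host bits = 3
Set all host bits to 1:
Broadcast: 207.42.24.55


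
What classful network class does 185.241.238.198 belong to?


First octet: 185
Binary: 10111001
10xxxxxx -> Class B (128-191)
Class B, default mask 255.255.0.0 (/16)


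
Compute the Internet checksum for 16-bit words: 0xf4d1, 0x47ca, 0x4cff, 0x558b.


Sum all words (with carry folding):
+ 0xf4d1 = 0xf4d1
+ 0x47ca = 0x3c9c
+ 0x4cff = 0x899b
+ 0x558b = 0xdf26
One's complement: ~0xdf26
Checksum = 0x20d9


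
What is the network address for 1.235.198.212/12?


IP:   00000001.11101011.11000110.11010100
Mask: 11111111.11110000.00000000.00000000
AND operation:
Net:  00000001.11100000.00000000.00000000
Network: 1.224.0.0/12


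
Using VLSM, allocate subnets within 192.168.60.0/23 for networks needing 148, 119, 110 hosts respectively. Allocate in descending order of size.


148 hosts -> /24 (254 usable): 192.168.60.0/24
119 hosts -> /25 (126 usable): 192.168.61.0/25
110 hosts -> /25 (126 usable): 192.168.61.128/25
Allocation: 192.168.60.0/24 (148 hosts, 254 usable); 192.168.61.0/25 (119 hosts, 126 usable); 192.168.61.128/25 (110 hosts, 126 usable)


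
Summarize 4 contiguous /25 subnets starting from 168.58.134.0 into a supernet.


Original prefix: /25
Number of subnets: 4 = 2^2
New prefix = 25 - 2 = 23
Supernet: 168.58.134.0/23


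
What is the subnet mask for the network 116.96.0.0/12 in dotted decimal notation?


/12 means 12 network bits, 20 host bits
Binary: 11111111111100000000000000000000
Mask: 255.240.0.0


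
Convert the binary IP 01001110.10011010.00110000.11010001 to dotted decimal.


01001110 = 78
10011010 = 154
00110000 = 48
11010001 = 209
IP: 78.154.48.209


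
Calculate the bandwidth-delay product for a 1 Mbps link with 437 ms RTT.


BDP = bandwidth * RTT
= 1 Mbps * 437 ms
= 1 * 1e6 * 437 / 1000 bits
= 437000 bits
= 54625 bytes
= 53.3447 KB
BDP = 437000 bits (54625 bytes)


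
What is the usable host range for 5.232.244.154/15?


Network: 5.232.0.0
Broadcast: 5.233.255.255
First usable = network + 1
Last usable = broadcast - 1
Range: 5.232.0.1 to 5.233.255.254


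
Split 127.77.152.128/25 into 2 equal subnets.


New prefix = 25 + 1 = 26
Each subnet has 64 addresses
  127.77.152.128/26
  127.77.152.192/26
Subnets: 127.77.152.128/26, 127.77.152.192/26


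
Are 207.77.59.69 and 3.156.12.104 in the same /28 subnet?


Mask: 255.255.255.240
207.77.59.69 AND mask = 207.77.59.64
3.156.12.104 AND mask = 3.156.12.96
No, different subnets (207.77.59.64 vs 3.156.12.96)


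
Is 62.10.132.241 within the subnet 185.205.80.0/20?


Subnet network: 185.205.80.0
Test IP AND mask: 62.10.128.0
No, 62.10.132.241 is not in 185.205.80.0/20


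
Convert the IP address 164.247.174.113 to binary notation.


164 = 10100100
247 = 11110111
174 = 10101110
113 = 01110001
Binary: 10100100.11110111.10101110.01110001


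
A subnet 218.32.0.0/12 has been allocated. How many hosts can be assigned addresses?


Host bits = 32 - 12 = 20
Total addresses = 2^20 = 1048576
Usable = total - 2 (network and broadcast)
Usable hosts: 1048574


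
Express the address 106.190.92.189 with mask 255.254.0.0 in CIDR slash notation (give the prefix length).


Binary: 11111111.11111110.00000000.00000000
Count leading 1s
Prefix: /15


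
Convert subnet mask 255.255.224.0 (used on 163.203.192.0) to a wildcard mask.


Subnet mask: 255.255.224.0
Wildcard = 255.255.255.255 - subnet mask
255 - 255 = 0
255 - 255 = 0
255 - 224 = 31
255 - 0 = 255
Wildcard: 0.0.31.255


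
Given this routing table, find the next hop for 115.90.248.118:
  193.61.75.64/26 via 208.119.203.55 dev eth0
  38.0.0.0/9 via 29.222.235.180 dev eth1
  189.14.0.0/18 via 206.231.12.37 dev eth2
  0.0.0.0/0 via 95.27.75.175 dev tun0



Longest prefix match for 115.90.248.118:
  /26 193.61.75.64: no
  /9 38.0.0.0: no
  /18 189.14.0.0: no
  /0 0.0.0.0: MATCH
Selected: next-hop 95.27.75.175 via tun0 (matched /0)


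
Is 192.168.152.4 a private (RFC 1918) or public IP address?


RFC 1918 private ranges:
  10.0.0.0/8 (10.0.0.0 - 10.255.255.255)
  172.16.0.0/12 (172.16.0.0 - 172.31.255.255)
  192.168.0.0/16 (192.168.0.0 - 192.168.255.255)
Private (in 192.168.0.0/16)


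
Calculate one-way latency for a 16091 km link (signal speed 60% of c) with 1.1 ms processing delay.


Speed = 0.6 * 3e5 km/s = 180000 km/s
Propagation delay = 16091 / 180000 = 0.0894 s = 89.3944 ms
Processing delay = 1.1 ms
Total one-way latency = 90.4944 ms


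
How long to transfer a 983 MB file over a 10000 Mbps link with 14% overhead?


Effective throughput = 10000 * (1 - 14/100) = 8600 Mbps
File size in Mb = 983 * 8 = 7864 Mb
Time = 7864 / 8600
Time = 0.9144 seconds


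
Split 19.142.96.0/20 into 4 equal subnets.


New prefix = 20 + 2 = 22
Each subnet has 1024 addresses
  19.142.96.0/22
  19.142.100.0/22
  19.142.104.0/22
  19.142.108.0/22
Subnets: 19.142.96.0/22, 19.142.100.0/22, 19.142.104.0/22, 19.142.108.0/22


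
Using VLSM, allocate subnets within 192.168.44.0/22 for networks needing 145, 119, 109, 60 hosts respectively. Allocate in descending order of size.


145 hosts -> /24 (254 usable): 192.168.44.0/24
119 hosts -> /25 (126 usable): 192.168.45.0/25
109 hosts -> /25 (126 usable): 192.168.45.128/25
60 hosts -> /26 (62 usable): 192.168.46.0/26
Allocation: 192.168.44.0/24 (145 hosts, 254 usable); 192.168.45.0/25 (119 hosts, 126 usable); 192.168.45.128/25 (109 hosts, 126 usable); 192.168.46.0/26 (60 hosts, 62 usable)


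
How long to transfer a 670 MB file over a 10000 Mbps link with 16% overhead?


Effective throughput = 10000 * (1 - 16/100) = 8400 Mbps
File size in Mb = 670 * 8 = 5360 Mb
Time = 5360 / 8400
Time = 0.6381 seconds


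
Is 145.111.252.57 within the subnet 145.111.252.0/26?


Subnet network: 145.111.252.0
Test IP AND mask: 145.111.252.0
Yes, 145.111.252.57 is in 145.111.252.0/26


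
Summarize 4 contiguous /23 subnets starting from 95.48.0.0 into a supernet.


Original prefix: /23
Number of subnets: 4 = 2^2
New prefix = 23 - 2 = 21
Supernet: 95.48.0.0/21


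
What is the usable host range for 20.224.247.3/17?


Network: 20.224.128.0
Broadcast: 20.224.255.255
First usable = network + 1
Last usable = broadcast - 1
Range: 20.224.128.1 to 20.224.255.254


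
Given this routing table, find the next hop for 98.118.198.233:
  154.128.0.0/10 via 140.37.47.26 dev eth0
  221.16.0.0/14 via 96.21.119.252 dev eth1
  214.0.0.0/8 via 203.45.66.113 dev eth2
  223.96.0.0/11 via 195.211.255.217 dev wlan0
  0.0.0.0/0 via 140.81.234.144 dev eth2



Longest prefix match for 98.118.198.233:
  /10 154.128.0.0: no
  /14 221.16.0.0: no
  /8 214.0.0.0: no
  /11 223.96.0.0: no
  /0 0.0.0.0: MATCH
Selected: next-hop 140.81.234.144 via eth2 (matched /0)


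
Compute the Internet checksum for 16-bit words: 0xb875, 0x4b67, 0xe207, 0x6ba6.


Sum all words (with carry folding):
+ 0xb875 = 0xb875
+ 0x4b67 = 0x03dd
+ 0xe207 = 0xe5e4
+ 0x6ba6 = 0x518b
One's complement: ~0x518b
Checksum = 0xae74


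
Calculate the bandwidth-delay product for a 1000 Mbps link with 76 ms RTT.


BDP = bandwidth * RTT
= 1000 Mbps * 76 ms
= 1000 * 1e6 * 76 / 1000 bits
= 76000000 bits
= 9500000 bytes
= 9277.3438 KB
BDP = 76000000 bits (9500000 bytes)


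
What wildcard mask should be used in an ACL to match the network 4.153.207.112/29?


Subnet mask: 255.255.255.248
Wildcard = 255.255.255.255 - subnet mask
255 - 255 = 0
255 - 255 = 0
255 - 255 = 0
255 - 248 = 7
Wildcard: 0.0.0.7


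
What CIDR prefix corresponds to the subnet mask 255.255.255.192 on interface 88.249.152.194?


Binary: 11111111.11111111.11111111.11000000
Count leading 1s
Prefix: /26


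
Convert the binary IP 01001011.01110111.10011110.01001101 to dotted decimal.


01001011 = 75
01110111 = 119
10011110 = 158
01001101 = 77
IP: 75.119.158.77


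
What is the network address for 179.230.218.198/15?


IP:   10110011.11100110.11011010.11000110
Mask: 11111111.11111110.00000000.00000000
AND operation:
Net:  10110011.11100110.00000000.00000000
Network: 179.230.0.0/15


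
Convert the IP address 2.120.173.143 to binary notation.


2 = 00000010
120 = 01111000
173 = 10101101
143 = 10001111
Binary: 00000010.01111000.10101101.10001111


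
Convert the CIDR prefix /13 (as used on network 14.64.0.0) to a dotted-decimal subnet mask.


/13 means 13 network bits, 19 host bits
Binary: 11111111111110000000000000000000
Mask: 255.248.0.0


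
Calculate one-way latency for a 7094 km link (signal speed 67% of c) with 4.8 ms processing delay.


Speed = 0.67 * 3e5 km/s = 201000 km/s
Propagation delay = 7094 / 201000 = 0.0353 s = 35.2935 ms
Processing delay = 4.8 ms
Total one-way latency = 40.0935 ms


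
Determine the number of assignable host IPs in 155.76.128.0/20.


Host bits = 32 - 20 = 12
Total addresses = 2^12 = 4096
Usable = total - 2 (network and broadcast)
Usable hosts: 4094


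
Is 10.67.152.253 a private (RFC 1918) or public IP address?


RFC 1918 private ranges:
  10.0.0.0/8 (10.0.0.0 - 10.255.255.255)
  172.16.0.0/12 (172.16.0.0 - 172.31.255.255)
  192.168.0.0/16 (192.168.0.0 - 192.168.255.255)
Private (in 10.0.0.0/8)


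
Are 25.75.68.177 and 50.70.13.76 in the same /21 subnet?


Mask: 255.255.248.0
25.75.68.177 AND mask = 25.75.64.0
50.70.13.76 AND mask = 50.70.8.0
No, different subnets (25.75.64.0 vs 50.70.8.0)


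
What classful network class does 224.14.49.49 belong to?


First octet: 224
Binary: 11100000
1110xxxx -> Class D (224-239)
Class D (multicast), default mask N/A


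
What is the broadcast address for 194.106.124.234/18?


Network: 194.106.64.0/18
Host bits = 14
Set all host bits to 1:
Broadcast: 194.106.127.255


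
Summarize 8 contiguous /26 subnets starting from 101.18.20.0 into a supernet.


Original prefix: /26
Number of subnets: 8 = 2^3
New prefix = 26 - 3 = 23
Supernet: 101.18.20.0/23


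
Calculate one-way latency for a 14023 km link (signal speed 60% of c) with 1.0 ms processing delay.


Speed = 0.6 * 3e5 km/s = 180000 km/s
Propagation delay = 14023 / 180000 = 0.0779 s = 77.9056 ms
Processing delay = 1.0 ms
Total one-way latency = 78.9056 ms


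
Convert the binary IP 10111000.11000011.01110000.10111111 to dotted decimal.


10111000 = 184
11000011 = 195
01110000 = 112
10111111 = 191
IP: 184.195.112.191


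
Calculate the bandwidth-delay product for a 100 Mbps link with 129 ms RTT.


BDP = bandwidth * RTT
= 100 Mbps * 129 ms
= 100 * 1e6 * 129 / 1000 bits
= 12900000 bits
= 1612500 bytes
= 1574.707 KB
BDP = 12900000 bits (1612500 bytes)


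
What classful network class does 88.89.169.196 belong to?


First octet: 88
Binary: 01011000
0xxxxxxx -> Class A (1-126)
Class A, default mask 255.0.0.0 (/8)


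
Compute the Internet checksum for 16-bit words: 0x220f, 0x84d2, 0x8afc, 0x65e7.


Sum all words (with carry folding):
+ 0x220f = 0x220f
+ 0x84d2 = 0xa6e1
+ 0x8afc = 0x31de
+ 0x65e7 = 0x97c5
One's complement: ~0x97c5
Checksum = 0x683a


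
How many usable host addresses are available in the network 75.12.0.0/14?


Host bits = 32 - 14 = 18
Total addresses = 2^18 = 262144
Usable = total - 2 (network and broadcast)
Usable hosts: 262142


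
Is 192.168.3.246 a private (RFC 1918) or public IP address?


RFC 1918 private ranges:
  10.0.0.0/8 (10.0.0.0 - 10.255.255.255)
  172.16.0.0/12 (172.16.0.0 - 172.31.255.255)
  192.168.0.0/16 (192.168.0.0 - 192.168.255.255)
Private (in 192.168.0.0/16)


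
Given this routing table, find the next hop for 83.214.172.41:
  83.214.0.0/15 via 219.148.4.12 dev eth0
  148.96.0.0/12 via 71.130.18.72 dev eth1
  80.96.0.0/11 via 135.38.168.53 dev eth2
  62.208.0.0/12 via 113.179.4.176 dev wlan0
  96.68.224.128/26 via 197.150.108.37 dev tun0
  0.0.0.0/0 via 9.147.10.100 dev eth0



Longest prefix match for 83.214.172.41:
  /15 83.214.0.0: MATCH
  /12 148.96.0.0: no
  /11 80.96.0.0: no
  /12 62.208.0.0: no
  /26 96.68.224.128: no
  /0 0.0.0.0: MATCH
Selected: next-hop 219.148.4.12 via eth0 (matched /15)


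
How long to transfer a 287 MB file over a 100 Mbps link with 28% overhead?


Effective throughput = 100 * (1 - 28/100) = 72 Mbps
File size in Mb = 287 * 8 = 2296 Mb
Time = 2296 / 72
Time = 31.8889 seconds


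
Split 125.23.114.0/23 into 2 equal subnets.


New prefix = 23 + 1 = 24
Each subnet has 256 addresses
  125.23.114.0/24
  125.23.115.0/24
Subnets: 125.23.114.0/24, 125.23.115.0/24


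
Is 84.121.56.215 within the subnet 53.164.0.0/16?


Subnet network: 53.164.0.0
Test IP AND mask: 84.121.0.0
No, 84.121.56.215 is not in 53.164.0.0/16


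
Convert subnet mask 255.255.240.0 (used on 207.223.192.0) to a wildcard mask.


Subnet mask: 255.255.240.0
Wildcard = 255.255.255.255 - subnet mask
255 - 255 = 0
255 - 255 = 0
255 - 240 = 15
255 - 0 = 255
Wildcard: 0.0.15.255


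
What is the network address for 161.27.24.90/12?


IP:   10100001.00011011.00011000.01011010
Mask: 11111111.11110000.00000000.00000000
AND operation:
Net:  10100001.00010000.00000000.00000000
Network: 161.16.0.0/12


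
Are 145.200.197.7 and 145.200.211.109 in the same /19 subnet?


Mask: 255.255.224.0
145.200.197.7 AND mask = 145.200.192.0
145.200.211.109 AND mask = 145.200.192.0
Yes, same subnet (145.200.192.0)


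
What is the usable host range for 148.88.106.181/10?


Network: 148.64.0.0
Broadcast: 148.127.255.255
First usable = network + 1
Last usable = broadcast - 1
Range: 148.64.0.1 to 148.127.255.254


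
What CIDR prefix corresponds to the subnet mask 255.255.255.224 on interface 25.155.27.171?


Binary: 11111111.11111111.11111111.11100000
Count leading 1s
Prefix: /27


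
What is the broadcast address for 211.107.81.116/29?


Network: 211.107.81.112/29
Host bits = 3
Set all host bits to 1:
Broadcast: 211.107.81.119


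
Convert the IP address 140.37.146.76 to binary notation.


140 = 10001100
37 = 00100101
146 = 10010010
76 = 01001100
Binary: 10001100.00100101.10010010.01001100


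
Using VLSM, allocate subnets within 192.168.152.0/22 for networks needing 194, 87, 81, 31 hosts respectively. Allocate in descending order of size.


194 hosts -> /24 (254 usable): 192.168.152.0/24
87 hosts -> /25 (126 usable): 192.168.153.0/25
81 hosts -> /25 (126 usable): 192.168.153.128/25
31 hosts -> /26 (62 usable): 192.168.154.0/26
Allocation: 192.168.152.0/24 (194 hosts, 254 usable); 192.168.153.0/25 (87 hosts, 126 usable); 192.168.153.128/25 (81 hosts, 126 usable); 192.168.154.0/26 (31 hosts, 62 usable)


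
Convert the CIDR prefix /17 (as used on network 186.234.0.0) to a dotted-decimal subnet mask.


/17 means 17 network bits, 15 host bits
Binary: 11111111111111111000000000000000
Mask: 255.255.128.0


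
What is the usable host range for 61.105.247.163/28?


Network: 61.105.247.160
Broadcast: 61.105.247.175
First usable = network + 1
Last usable = broadcast - 1
Range: 61.105.247.161 to 61.105.247.174


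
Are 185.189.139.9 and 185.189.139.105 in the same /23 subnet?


Mask: 255.255.254.0
185.189.139.9 AND mask = 185.189.138.0
185.189.139.105 AND mask = 185.189.138.0
Yes, same subnet (185.189.138.0)


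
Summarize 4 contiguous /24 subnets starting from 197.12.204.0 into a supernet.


Original prefix: /24
Number of subnets: 4 = 2^2
New prefix = 24 - 2 = 22
Supernet: 197.12.204.0/22


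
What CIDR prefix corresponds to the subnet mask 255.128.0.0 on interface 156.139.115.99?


Binary: 11111111.10000000.00000000.00000000
Count leading 1s
Prefix: /9


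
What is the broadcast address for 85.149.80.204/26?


Network: 85.149.80.192/26
Host bits = 6
Set all host bits to 1:
Broadcast: 85.149.80.255


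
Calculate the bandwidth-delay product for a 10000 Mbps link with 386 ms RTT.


BDP = bandwidth * RTT
= 10000 Mbps * 386 ms
= 10000 * 1e6 * 386 / 1000 bits
= 3860000000 bits
= 482500000 bytes
= 471191.4062 KB
BDP = 3860000000 bits (482500000 bytes)


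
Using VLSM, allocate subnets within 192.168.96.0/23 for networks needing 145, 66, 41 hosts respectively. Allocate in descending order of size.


145 hosts -> /24 (254 usable): 192.168.96.0/24
66 hosts -> /25 (126 usable): 192.168.97.0/25
41 hosts -> /26 (62 usable): 192.168.97.128/26
Allocation: 192.168.96.0/24 (145 hosts, 254 usable); 192.168.97.0/25 (66 hosts, 126 usable); 192.168.97.128/26 (41 hosts, 62 usable)


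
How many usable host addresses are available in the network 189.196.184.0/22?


Host bits = 32 - 22 = 10
Total addresses = 2^10 = 1024
Usable = total - 2 (network and broadcast)
Usable hosts: 1022


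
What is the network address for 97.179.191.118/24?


IP:   01100001.10110011.10111111.01110110
Mask: 11111111.11111111.11111111.00000000
AND operation:
Net:  01100001.10110011.10111111.00000000
Network: 97.179.191.0/24


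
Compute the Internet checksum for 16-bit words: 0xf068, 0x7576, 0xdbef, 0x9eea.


Sum all words (with carry folding):
+ 0xf068 = 0xf068
+ 0x7576 = 0x65df
+ 0xdbef = 0x41cf
+ 0x9eea = 0xe0b9
One's complement: ~0xe0b9
Checksum = 0x1f46


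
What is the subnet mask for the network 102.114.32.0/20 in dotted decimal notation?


/20 means 20 network bits, 12 host bits
Binary: 11111111111111111111000000000000
Mask: 255.255.240.0


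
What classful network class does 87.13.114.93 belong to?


First octet: 87
Binary: 01010111
0xxxxxxx -> Class A (1-126)
Class A, default mask 255.0.0.0 (/8)


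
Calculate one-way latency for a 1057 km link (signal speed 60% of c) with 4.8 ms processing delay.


Speed = 0.6 * 3e5 km/s = 180000 km/s
Propagation delay = 1057 / 180000 = 0.0059 s = 5.8722 ms
Processing delay = 4.8 ms
Total one-way latency = 10.6722 ms


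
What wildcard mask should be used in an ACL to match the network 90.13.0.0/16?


Subnet mask: 255.255.0.0
Wildcard = 255.255.255.255 - subnet mask
255 - 255 = 0
255 - 255 = 0
255 - 0 = 255
255 - 0 = 255
Wildcard: 0.0.255.255


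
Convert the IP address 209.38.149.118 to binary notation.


209 = 11010001
38 = 00100110
149 = 10010101
118 = 01110110
Binary: 11010001.00100110.10010101.01110110


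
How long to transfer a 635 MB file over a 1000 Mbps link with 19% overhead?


Effective throughput = 1000 * (1 - 19/100) = 810 Mbps
File size in Mb = 635 * 8 = 5080 Mb
Time = 5080 / 810
Time = 6.2716 seconds


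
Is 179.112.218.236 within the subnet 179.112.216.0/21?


Subnet network: 179.112.216.0
Test IP AND mask: 179.112.216.0
Yes, 179.112.218.236 is in 179.112.216.0/21


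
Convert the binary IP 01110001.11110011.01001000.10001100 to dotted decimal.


01110001 = 113
11110011 = 243
01001000 = 72
10001100 = 140
IP: 113.243.72.140


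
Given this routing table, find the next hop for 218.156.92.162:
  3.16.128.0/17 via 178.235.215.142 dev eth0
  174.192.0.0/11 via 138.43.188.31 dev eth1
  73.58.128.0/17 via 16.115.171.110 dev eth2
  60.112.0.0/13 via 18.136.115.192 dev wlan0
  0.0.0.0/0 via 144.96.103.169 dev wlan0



Longest prefix match for 218.156.92.162:
  /17 3.16.128.0: no
  /11 174.192.0.0: no
  /17 73.58.128.0: no
  /13 60.112.0.0: no
  /0 0.0.0.0: MATCH
Selected: next-hop 144.96.103.169 via wlan0 (matched /0)


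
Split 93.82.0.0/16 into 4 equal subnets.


New prefix = 16 + 2 = 18
Each subnet has 16384 addresses
  93.82.0.0/18
  93.82.64.0/18
  93.82.128.0/18
  93.82.192.0/18
Subnets: 93.82.0.0/18, 93.82.64.0/18, 93.82.128.0/18, 93.82.192.0/18


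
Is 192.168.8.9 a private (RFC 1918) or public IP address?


RFC 1918 private ranges:
  10.0.0.0/8 (10.0.0.0 - 10.255.255.255)
  172.16.0.0/12 (172.16.0.0 - 172.31.255.255)
  192.168.0.0/16 (192.168.0.0 - 192.168.255.255)
Private (in 192.168.0.0/16)


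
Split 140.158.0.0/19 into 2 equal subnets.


New prefix = 19 + 1 = 20
Each subnet has 4096 addresses
  140.158.0.0/20
  140.158.16.0/20
Subnets: 140.158.0.0/20, 140.158.16.0/20


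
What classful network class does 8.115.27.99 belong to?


First octet: 8
Binary: 00001000
0xxxxxxx -> Class A (1-126)
Class A, default mask 255.0.0.0 (/8)


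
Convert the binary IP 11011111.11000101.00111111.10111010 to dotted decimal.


11011111 = 223
11000101 = 197
00111111 = 63
10111010 = 186
IP: 223.197.63.186


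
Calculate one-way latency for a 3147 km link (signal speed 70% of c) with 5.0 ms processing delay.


Speed = 0.7 * 3e5 km/s = 210000 km/s
Propagation delay = 3147 / 210000 = 0.015 s = 14.9857 ms
Processing delay = 5.0 ms
Total one-way latency = 19.9857 ms


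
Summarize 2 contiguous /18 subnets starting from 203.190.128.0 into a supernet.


Original prefix: /18
Number of subnets: 2 = 2^1
New prefix = 18 - 1 = 17
Supernet: 203.190.128.0/17


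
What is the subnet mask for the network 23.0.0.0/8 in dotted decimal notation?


/8 means 8 network bits, 24 host bits
Binary: 11111111000000000000000000000000
Mask: 255.0.0.0


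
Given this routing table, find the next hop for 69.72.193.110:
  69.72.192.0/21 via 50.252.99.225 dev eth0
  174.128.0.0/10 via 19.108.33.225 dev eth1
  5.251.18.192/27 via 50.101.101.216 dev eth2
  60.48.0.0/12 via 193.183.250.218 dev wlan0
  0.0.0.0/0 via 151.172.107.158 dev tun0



Longest prefix match for 69.72.193.110:
  /21 69.72.192.0: MATCH
  /10 174.128.0.0: no
  /27 5.251.18.192: no
  /12 60.48.0.0: no
  /0 0.0.0.0: MATCH
Selected: next-hop 50.252.99.225 via eth0 (matched /21)


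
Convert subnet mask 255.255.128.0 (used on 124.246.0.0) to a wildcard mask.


Subnet mask: 255.255.128.0
Wildcard = 255.255.255.255 - subnet mask
255 - 255 = 0
255 - 255 = 0
255 - 128 = 127
255 - 0 = 255
Wildcard: 0.0.127.255


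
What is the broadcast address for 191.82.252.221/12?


Network: 191.80.0.0/12
Host bits = 20
Set all host bits to 1:
Broadcast: 191.95.255.255


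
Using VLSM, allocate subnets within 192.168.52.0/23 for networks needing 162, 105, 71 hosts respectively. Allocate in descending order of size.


162 hosts -> /24 (254 usable): 192.168.52.0/24
105 hosts -> /25 (126 usable): 192.168.53.0/25
71 hosts -> /25 (126 usable): 192.168.53.128/25
Allocation: 192.168.52.0/24 (162 hosts, 254 usable); 192.168.53.0/25 (105 hosts, 126 usable); 192.168.53.128/25 (71 hosts, 126 usable)


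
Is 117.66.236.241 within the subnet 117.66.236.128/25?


Subnet network: 117.66.236.128
Test IP AND mask: 117.66.236.128
Yes, 117.66.236.241 is in 117.66.236.128/25


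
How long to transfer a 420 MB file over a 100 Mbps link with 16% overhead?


Effective throughput = 100 * (1 - 16/100) = 84 Mbps
File size in Mb = 420 * 8 = 3360 Mb
Time = 3360 / 84
Time = 40 seconds


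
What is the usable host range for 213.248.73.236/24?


Network: 213.248.73.0
Broadcast: 213.248.73.255
First usable = network + 1
Last usable = broadcast - 1
Range: 213.248.73.1 to 213.248.73.254


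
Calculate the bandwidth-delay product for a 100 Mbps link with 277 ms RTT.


BDP = bandwidth * RTT
= 100 Mbps * 277 ms
= 100 * 1e6 * 277 / 1000 bits
= 27700000 bits
= 3462500 bytes
= 3381.3477 KB
BDP = 27700000 bits (3462500 bytes)


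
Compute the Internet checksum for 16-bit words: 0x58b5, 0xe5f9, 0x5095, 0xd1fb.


Sum all words (with carry folding):
+ 0x58b5 = 0x58b5
+ 0xe5f9 = 0x3eaf
+ 0x5095 = 0x8f44
+ 0xd1fb = 0x6140
One's complement: ~0x6140
Checksum = 0x9ebf


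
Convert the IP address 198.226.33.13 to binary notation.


198 = 11000110
226 = 11100010
33 = 00100001
13 = 00001101
Binary: 11000110.11100010.00100001.00001101


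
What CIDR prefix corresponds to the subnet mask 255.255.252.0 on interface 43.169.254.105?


Binary: 11111111.11111111.11111100.00000000
Count leading 1s
Prefix: /22


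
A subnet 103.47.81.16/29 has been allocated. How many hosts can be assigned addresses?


Host bits = 32 - 29 = 3
Total addresses = 2^3 = 8
Usable = total - 2 (network and broadcast)
Usable hosts: 6


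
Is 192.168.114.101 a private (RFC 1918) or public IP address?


RFC 1918 private ranges:
  10.0.0.0/8 (10.0.0.0 - 10.255.255.255)
  172.16.0.0/12 (172.16.0.0 - 172.31.255.255)
  192.168.0.0/16 (192.168.0.0 - 192.168.255.255)
Private (in 192.168.0.0/16)


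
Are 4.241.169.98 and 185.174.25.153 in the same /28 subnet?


Mask: 255.255.255.240
4.241.169.98 AND mask = 4.241.169.96
185.174.25.153 AND mask = 185.174.25.144
No, different subnets (4.241.169.96 vs 185.174.25.144)


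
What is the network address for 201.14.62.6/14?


IP:   11001001.00001110.00111110.00000110
Mask: 11111111.11111100.00000000.00000000
AND operation:
Net:  11001001.00001100.00000000.00000000
Network: 201.12.0.0/14


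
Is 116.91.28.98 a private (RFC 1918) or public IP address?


RFC 1918 private ranges:
  10.0.0.0/8 (10.0.0.0 - 10.255.255.255)
  172.16.0.0/12 (172.16.0.0 - 172.31.255.255)
  192.168.0.0/16 (192.168.0.0 - 192.168.255.255)
Public (not in any RFC 1918 range)


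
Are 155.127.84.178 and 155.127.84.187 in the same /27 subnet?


Mask: 255.255.255.224
155.127.84.178 AND mask = 155.127.84.160
155.127.84.187 AND mask = 155.127.84.160
Yes, same subnet (155.127.84.160)


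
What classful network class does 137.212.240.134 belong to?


First octet: 137
Binary: 10001001
10xxxxxx -> Class B (128-191)
Class B, default mask 255.255.0.0 (/16)


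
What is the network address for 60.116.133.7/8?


IP:   00111100.01110100.10000101.00000111
Mask: 11111111.00000000.00000000.00000000
AND operation:
Net:  00111100.00000000.00000000.00000000
Network: 60.0.0.0/8


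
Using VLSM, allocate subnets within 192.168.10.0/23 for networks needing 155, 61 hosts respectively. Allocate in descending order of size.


155 hosts -> /24 (254 usable): 192.168.10.0/24
61 hosts -> /26 (62 usable): 192.168.11.0/26
Allocation: 192.168.10.0/24 (155 hosts, 254 usable); 192.168.11.0/26 (61 hosts, 62 usable)


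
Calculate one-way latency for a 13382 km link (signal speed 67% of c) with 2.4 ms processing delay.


Speed = 0.67 * 3e5 km/s = 201000 km/s
Propagation delay = 13382 / 201000 = 0.0666 s = 66.5771 ms
Processing delay = 2.4 ms
Total one-way latency = 68.9771 ms


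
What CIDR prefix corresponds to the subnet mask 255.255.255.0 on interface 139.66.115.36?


Binary: 11111111.11111111.11111111.00000000
Count leading 1s
Prefix: /24


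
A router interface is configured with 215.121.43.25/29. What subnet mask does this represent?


/29 means 29 network bits, 3 host bits
Binary: 11111111111111111111111111111000
Mask: 255.255.255.248


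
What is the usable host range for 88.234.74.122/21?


Network: 88.234.72.0
Broadcast: 88.234.79.255
First usable = network + 1
Last usable = broadcast - 1
Range: 88.234.72.1 to 88.234.79.254


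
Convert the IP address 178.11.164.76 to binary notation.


178 = 10110010
11 = 00001011
164 = 10100100
76 = 01001100
Binary: 10110010.00001011.10100100.01001100


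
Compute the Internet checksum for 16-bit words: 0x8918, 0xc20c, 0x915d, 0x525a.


Sum all words (with carry folding):
+ 0x8918 = 0x8918
+ 0xc20c = 0x4b25
+ 0x915d = 0xdc82
+ 0x525a = 0x2edd
One's complement: ~0x2edd
Checksum = 0xd122


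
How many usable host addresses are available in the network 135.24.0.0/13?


Host bits = 32 - 13 = 19
Total addresses = 2^19 = 524288
Usable = total - 2 (network and broadcast)
Usable hosts: 524286


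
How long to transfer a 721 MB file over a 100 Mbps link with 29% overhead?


Effective throughput = 100 * (1 - 29/100) = 71 Mbps
File size in Mb = 721 * 8 = 5768 Mb
Time = 5768 / 71
Time = 81.2394 seconds


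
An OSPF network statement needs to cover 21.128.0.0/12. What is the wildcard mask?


Subnet mask: 255.240.0.0
Wildcard = 255.255.255.255 - subnet mask
255 - 255 = 0
255 - 240 = 15
255 - 0 = 255
255 - 0 = 255
Wildcard: 0.15.255.255


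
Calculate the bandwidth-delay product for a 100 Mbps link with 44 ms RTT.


BDP = bandwidth * RTT
= 100 Mbps * 44 ms
= 100 * 1e6 * 44 / 1000 bits
= 4400000 bits
= 550000 bytes
= 537.1094 KB
BDP = 4400000 bits (550000 bytes)


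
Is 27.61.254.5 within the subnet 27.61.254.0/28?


Subnet network: 27.61.254.0
Test IP AND mask: 27.61.254.0
Yes, 27.61.254.5 is in 27.61.254.0/28


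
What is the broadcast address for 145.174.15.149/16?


Network: 145.174.0.0/16
Host bits = 16
Set all host bits to 1:
Broadcast: 145.174.255.255


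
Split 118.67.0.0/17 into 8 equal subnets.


New prefix = 17 + 3 = 20
Each subnet has 4096 addresses
  118.67.0.0/20
  118.67.16.0/20
  118.67.32.0/20
  118.67.48.0/20
  118.67.64.0/20
  118.67.80.0/20
  118.67.96.0/20
  118.67.112.0/20
Subnets: 118.67.0.0/20, 118.67.16.0/20, 118.67.32.0/20, 118.67.48.0/20, 118.67.64.0/20, 118.67.80.0/20, 118.67.96.0/20, 118.67.112.0/20


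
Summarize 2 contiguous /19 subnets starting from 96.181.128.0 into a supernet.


Original prefix: /19
Number of subnets: 2 = 2^1
New prefix = 19 - 1 = 18
Supernet: 96.181.128.0/18


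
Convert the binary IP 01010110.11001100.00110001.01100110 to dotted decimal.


01010110 = 86
11001100 = 204
00110001 = 49
01100110 = 102
IP: 86.204.49.102


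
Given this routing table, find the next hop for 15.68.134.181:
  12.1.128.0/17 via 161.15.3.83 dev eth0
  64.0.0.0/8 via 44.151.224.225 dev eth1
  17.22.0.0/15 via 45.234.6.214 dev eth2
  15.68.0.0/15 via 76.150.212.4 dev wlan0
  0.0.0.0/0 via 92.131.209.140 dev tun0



Longest prefix match for 15.68.134.181:
  /17 12.1.128.0: no
  /8 64.0.0.0: no
  /15 17.22.0.0: no
  /15 15.68.0.0: MATCH
  /0 0.0.0.0: MATCH
Selected: next-hop 76.150.212.4 via wlan0 (matched /15)


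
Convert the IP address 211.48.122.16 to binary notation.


211 = 11010011
48 = 00110000
122 = 01111010
16 = 00010000
Binary: 11010011.00110000.01111010.00010000


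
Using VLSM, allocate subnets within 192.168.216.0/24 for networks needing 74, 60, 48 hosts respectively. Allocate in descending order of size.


74 hosts -> /25 (126 usable): 192.168.216.0/25
60 hosts -> /26 (62 usable): 192.168.216.128/26
48 hosts -> /26 (62 usable): 192.168.216.192/26
Allocation: 192.168.216.0/25 (74 hosts, 126 usable); 192.168.216.128/26 (60 hosts, 62 usable); 192.168.216.192/26 (48 hosts, 62 usable)


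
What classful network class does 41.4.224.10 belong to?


First octet: 41
Binary: 00101001
0xxxxxxx -> Class A (1-126)
Class A, default mask 255.0.0.0 (/8)


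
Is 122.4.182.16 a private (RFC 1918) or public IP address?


RFC 1918 private ranges:
  10.0.0.0/8 (10.0.0.0 - 10.255.255.255)
  172.16.0.0/12 (172.16.0.0 - 172.31.255.255)
  192.168.0.0/16 (192.168.0.0 - 192.168.255.255)
Public (not in any RFC 1918 range)


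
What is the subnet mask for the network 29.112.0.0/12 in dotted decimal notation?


/12 means 12 network bits, 20 host bits
Binary: 11111111111100000000000000000000
Mask: 255.240.0.0


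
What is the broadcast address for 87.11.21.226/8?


Network: 87.0.0.0/8
Host bits = 24
Set all host bits to 1:
Broadcast: 87.255.255.255


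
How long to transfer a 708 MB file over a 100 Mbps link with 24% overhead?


Effective throughput = 100 * (1 - 24/100) = 76 Mbps
File size in Mb = 708 * 8 = 5664 Mb
Time = 5664 / 76
Time = 74.5263 seconds


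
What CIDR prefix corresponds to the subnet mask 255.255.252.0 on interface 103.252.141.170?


Binary: 11111111.11111111.11111100.00000000
Count leading 1s
Prefix: /22


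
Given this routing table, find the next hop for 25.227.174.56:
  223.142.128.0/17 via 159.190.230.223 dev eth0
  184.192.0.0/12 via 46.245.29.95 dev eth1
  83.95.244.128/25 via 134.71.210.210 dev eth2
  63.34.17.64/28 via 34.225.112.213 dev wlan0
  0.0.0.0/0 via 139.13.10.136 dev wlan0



Longest prefix match for 25.227.174.56:
  /17 223.142.128.0: no
  /12 184.192.0.0: no
  /25 83.95.244.128: no
  /28 63.34.17.64: no
  /0 0.0.0.0: MATCH
Selected: next-hop 139.13.10.136 via wlan0 (matched /0)


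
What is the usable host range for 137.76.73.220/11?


Network: 137.64.0.0
Broadcast: 137.95.255.255
First usable = network + 1
Last usable = broadcast - 1
Range: 137.64.0.1 to 137.95.255.254


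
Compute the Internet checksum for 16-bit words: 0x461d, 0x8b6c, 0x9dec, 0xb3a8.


Sum all words (with carry folding):
+ 0x461d = 0x461d
+ 0x8b6c = 0xd189
+ 0x9dec = 0x6f76
+ 0xb3a8 = 0x231f
One's complement: ~0x231f
Checksum = 0xdce0


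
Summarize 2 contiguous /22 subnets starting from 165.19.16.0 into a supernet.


Original prefix: /22
Number of subnets: 2 = 2^1
New prefix = 22 - 1 = 21
Supernet: 165.19.16.0/21


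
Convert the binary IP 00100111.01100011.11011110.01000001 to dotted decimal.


00100111 = 39
01100011 = 99
11011110 = 222
01000001 = 65
IP: 39.99.222.65


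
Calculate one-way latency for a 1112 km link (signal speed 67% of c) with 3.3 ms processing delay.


Speed = 0.67 * 3e5 km/s = 201000 km/s
Propagation delay = 1112 / 201000 = 0.0055 s = 5.5323 ms
Processing delay = 3.3 ms
Total one-way latency = 8.8323 ms


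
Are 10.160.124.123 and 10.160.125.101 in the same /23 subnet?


Mask: 255.255.254.0
10.160.124.123 AND mask = 10.160.124.0
10.160.125.101 AND mask = 10.160.124.0
Yes, same subnet (10.160.124.0)


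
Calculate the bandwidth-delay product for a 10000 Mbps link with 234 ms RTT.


BDP = bandwidth * RTT
= 10000 Mbps * 234 ms
= 10000 * 1e6 * 234 / 1000 bits
= 2340000000 bits
= 292500000 bytes
= 285644.5312 KB
BDP = 2340000000 bits (292500000 bytes)


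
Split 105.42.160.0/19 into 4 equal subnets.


New prefix = 19 + 2 = 21
Each subnet has 2048 addresses
  105.42.160.0/21
  105.42.168.0/21
  105.42.176.0/21
  105.42.184.0/21
Subnets: 105.42.160.0/21, 105.42.168.0/21, 105.42.176.0/21, 105.42.184.0/21


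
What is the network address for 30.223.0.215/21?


IP:   00011110.11011111.00000000.11010111
Mask: 11111111.11111111.11111000.00000000
AND operation:
Net:  00011110.11011111.00000000.00000000
Network: 30.223.0.0/21


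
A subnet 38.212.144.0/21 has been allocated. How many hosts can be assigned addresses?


Host bits = 32 - 21 = 11
Total addresses = 2^11 = 2048
Usable = total - 2 (network and broadcast)
Usable hosts: 2046


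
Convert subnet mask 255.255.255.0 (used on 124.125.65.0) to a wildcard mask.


Subnet mask: 255.255.255.0
Wildcard = 255.255.255.255 - subnet mask
255 - 255 = 0
255 - 255 = 0
255 - 255 = 0
255 - 0 = 255
Wildcard: 0.0.0.255


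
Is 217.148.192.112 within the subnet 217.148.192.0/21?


Subnet network: 217.148.192.0
Test IP AND mask: 217.148.192.0
Yes, 217.148.192.112 is in 217.148.192.0/21


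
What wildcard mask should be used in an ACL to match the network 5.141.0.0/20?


Subnet mask: 255.255.240.0
Wildcard = 255.255.255.255 - subnet mask
255 - 255 = 0
255 - 255 = 0
255 - 240 = 15
255 - 0 = 255
Wildcard: 0.0.15.255


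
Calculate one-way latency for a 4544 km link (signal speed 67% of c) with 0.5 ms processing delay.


Speed = 0.67 * 3e5 km/s = 201000 km/s
Propagation delay = 4544 / 201000 = 0.0226 s = 22.607 ms
Processing delay = 0.5 ms
Total one-way latency = 23.107 ms


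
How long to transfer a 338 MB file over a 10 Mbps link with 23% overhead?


Effective throughput = 10 * (1 - 23/100) = 7.7 Mbps
File size in Mb = 338 * 8 = 2704 Mb
Time = 2704 / 7.7
Time = 351.1688 seconds
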